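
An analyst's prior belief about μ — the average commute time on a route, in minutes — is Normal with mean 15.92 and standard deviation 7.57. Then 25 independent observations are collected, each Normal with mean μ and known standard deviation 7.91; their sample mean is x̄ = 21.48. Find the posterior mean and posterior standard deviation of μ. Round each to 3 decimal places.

Prior precision 1/τ₀² = 1/7.57² = 0.0174505; data precision n/σ² = 25/7.91² = 0.399565.
Posterior precision = 0.0174505 + 0.399565 = 0.417015, giving posterior SD = 1/√0.417015 = 1.549.
Posterior mean = (0.0174505·15.92 + 0.399565·21.48) / 0.417015 = 21.247.

Posterior mean ≈ 21.247; posterior SD ≈ 1.549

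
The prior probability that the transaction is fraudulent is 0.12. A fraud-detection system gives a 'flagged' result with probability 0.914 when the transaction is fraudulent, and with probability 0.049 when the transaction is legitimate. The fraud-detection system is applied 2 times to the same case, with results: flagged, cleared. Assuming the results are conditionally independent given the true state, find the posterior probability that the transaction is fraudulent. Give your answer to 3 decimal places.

With H the event that the transaction is fraudulent, the joint likelihood of the observed sequence is P(data|H) = 0.914·0.086 = 0.078604 and P(data|¬H) = 0.049·0.951 = 0.046599.
Bayes: P(H|data) = 0.12·0.078604 / (0.12·0.078604 + 0.88·0.046599) = 0.0094325/0.050440 = 0.1870.

Posterior P(H) ≈ 0.187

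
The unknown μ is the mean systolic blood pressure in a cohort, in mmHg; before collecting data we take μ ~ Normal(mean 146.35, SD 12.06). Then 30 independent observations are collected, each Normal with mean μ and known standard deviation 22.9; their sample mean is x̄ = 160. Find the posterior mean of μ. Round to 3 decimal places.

Prior precision 1/τ₀² = 1/12.06² = 0.00687552; data precision n/σ² = 30/22.9² = 0.0572071.
Posterior precision = 0.00687552 + 0.0572071 = 0.0640827.
Posterior mean = (0.00687552·146.35 + 0.0572071·160) / 0.0640827 = 158.535.

Posterior mean ≈ 158.535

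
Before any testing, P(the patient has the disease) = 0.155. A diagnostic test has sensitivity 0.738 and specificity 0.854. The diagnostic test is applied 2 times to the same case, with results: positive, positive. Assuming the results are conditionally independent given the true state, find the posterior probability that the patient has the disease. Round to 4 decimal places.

With H the event that the patient has the disease, the joint likelihood of the observed sequence is P(data|H) = 0.738·0.738 = 0.54464 and P(data|¬H) = 0.146·0.146 = 0.021316.
Bayes: P(H|data) = 0.155·0.54464 / (0.155·0.54464 + 0.845·0.021316) = 0.084420/0.10243 = 0.8242.

Posterior P(H) ≈ 0.8242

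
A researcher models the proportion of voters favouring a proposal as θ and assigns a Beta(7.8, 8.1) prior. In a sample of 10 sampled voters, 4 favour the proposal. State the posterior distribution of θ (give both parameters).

Posterior: Beta(11.8, 14.1)

Observing 4 successes and 6 failures updates Beta(7.8, 8.1) by adding the success and failure counts to the two shape parameters: α = 7.8+4 = 11.8, β = 8.1+6 = 14.1.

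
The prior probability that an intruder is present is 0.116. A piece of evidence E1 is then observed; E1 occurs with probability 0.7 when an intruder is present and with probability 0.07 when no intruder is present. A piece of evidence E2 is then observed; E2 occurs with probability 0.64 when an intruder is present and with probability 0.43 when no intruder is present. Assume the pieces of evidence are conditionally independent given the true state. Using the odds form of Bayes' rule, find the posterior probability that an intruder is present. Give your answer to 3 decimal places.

Posterior probability ≈ 0.661

Prior odds = 0.116/(1−0.116) = 0.13122.
Likelihood ratio for E1 = 0.7/0.07 = 10.0000.
Likelihood ratio for E2 = 0.64/0.43 = 1.4884.
Posterior odds = prior odds × LR₁ × LR₂ = 1.9531.
Posterior probability = odds/(1+odds) = 1.9531/2.9531 = 0.661.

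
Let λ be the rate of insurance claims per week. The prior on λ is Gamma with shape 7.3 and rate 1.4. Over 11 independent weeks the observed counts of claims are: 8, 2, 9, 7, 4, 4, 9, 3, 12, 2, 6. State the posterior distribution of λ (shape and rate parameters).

The Poisson likelihood adds the total count to the shape and the number of exposure periods to the rate. Here ∑xᵢ = 66 and n = 11, so shape 7.3→73.3 and rate 1.4→12.4.

Posterior: Gamma(shape=73.3, rate=12.4)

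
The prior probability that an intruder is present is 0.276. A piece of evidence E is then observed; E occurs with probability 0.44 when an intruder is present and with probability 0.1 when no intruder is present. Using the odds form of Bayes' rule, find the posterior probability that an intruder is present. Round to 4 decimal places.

Prior odds = 0.276/(1−0.276) = 0.38122. In log-odds, ln(0.38122) = -0.96439.
Add log likelihood ratio: ln(4.4000) = 1.4816.
Posterior log-odds = 0.51721, so posterior odds = exp(0.51721) = 1.6773. Converting, P(H|E) = 1.6773/2.6773 = 0.6265.

Posterior probability ≈ 0.6265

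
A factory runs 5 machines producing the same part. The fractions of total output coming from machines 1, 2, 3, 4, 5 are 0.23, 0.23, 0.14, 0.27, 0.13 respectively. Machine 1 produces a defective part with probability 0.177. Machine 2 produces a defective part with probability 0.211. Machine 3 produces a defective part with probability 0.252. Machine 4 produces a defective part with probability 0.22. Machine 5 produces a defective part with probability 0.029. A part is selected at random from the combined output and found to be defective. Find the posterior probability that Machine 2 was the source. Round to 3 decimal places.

Posterior probability ≈ 0.259

Tabulate prior·likelihood by source: [1] prior 0.23, lik 0.177, product 0.04071; [2] prior 0.23, lik 0.211, product 0.04853; [3] prior 0.14, lik 0.252, product 0.03528; [4] prior 0.27, lik 0.22, product 0.05940; [5] prior 0.13, lik 0.029, product 0.003770.
Normalizing constant = 0.18769; the posterior for Machine 2 is its product over the sum, 0.04853/0.18769 = 0.259.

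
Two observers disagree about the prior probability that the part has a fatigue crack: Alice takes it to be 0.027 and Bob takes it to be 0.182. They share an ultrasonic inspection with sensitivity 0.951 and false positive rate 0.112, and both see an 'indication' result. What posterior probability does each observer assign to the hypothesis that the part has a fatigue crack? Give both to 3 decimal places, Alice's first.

Alice: 0.191; Bob: 0.654

The likelihood ratio for an 'indication' result is 0.951/0.112 = 8.4911.
Alice: prior odds 0.027/0.973 = 0.027749; posterior odds 0.23562; posterior probability 0.191.
Bob: prior odds 0.182/0.818 = 0.22249; posterior odds 1.8892; posterior probability 0.654.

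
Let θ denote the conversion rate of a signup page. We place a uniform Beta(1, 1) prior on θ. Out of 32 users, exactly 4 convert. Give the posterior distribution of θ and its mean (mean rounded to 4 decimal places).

Posterior: Beta(5, 29); mean ≈ 0.1471

Observing 4 successes and 28 failures updates Beta(1, 1) by adding the success and failure counts to the two shape parameters: α = 1+4 = 5, β = 1+28 = 29.
E[θ | data] = 5/(5+29) = 0.1471.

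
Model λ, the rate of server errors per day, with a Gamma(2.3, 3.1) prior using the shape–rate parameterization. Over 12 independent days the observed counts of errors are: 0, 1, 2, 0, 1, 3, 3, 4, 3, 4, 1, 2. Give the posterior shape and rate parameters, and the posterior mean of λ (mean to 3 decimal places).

Posterior: Gamma(shape=26.3, rate=15.1); mean ≈ 1.742

The Poisson likelihood adds the total count to the shape and the number of exposure periods to the rate. Here ∑xᵢ = 24 and n = 12, so shape 2.3→26.3 and rate 3.1→15.1.
Posterior mean = shape/rate = 26.3/15.1 = 1.742.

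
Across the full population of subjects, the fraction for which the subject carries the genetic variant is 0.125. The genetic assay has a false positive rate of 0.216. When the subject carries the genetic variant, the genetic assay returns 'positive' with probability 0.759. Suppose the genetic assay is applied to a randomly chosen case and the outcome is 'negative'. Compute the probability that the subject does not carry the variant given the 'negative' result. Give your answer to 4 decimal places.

Write H for 'the subject carries the genetic variant'. Prior odds H:¬H = 0.125/0.875 = 0.14286. For the 'negative' outcome, the likelihood ratio is 0.241/0.784 = 0.30740.
Posterior odds = 0.14286 × 0.30740 = 0.043914, so P(H|E) = 0.043914/(1+0.043914) = 0.0421. Then P(¬H|E) = 1 − 0.0421 = 0.9579.

P(¬H | E) ≈ 0.9579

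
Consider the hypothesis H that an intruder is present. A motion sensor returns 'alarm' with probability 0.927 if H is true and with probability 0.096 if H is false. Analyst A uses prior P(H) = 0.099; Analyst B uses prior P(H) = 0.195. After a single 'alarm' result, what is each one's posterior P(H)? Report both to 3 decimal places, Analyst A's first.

The likelihood ratio for an 'alarm' result is 0.927/0.096 = 9.6562.
Analyst A: prior odds 0.099/0.901 = 0.10988; posterior odds 1.0610; posterior probability 0.515.
Analyst B: prior odds 0.195/0.805 = 0.24224; posterior odds 2.3391; posterior probability 0.701.

Analyst A: 0.515; Analyst B: 0.701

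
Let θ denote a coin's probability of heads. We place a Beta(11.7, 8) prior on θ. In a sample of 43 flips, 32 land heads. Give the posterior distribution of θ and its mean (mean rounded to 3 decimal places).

The binomial likelihood is conjugate to the Beta prior: with 32 successes and 11 failures, the posterior is Beta(11.7+32, 8+11) = Beta(43.7, 19).
E[θ | data] = 43.7/(43.7+19) = 0.697.

Posterior: Beta(43.7, 19); mean ≈ 0.697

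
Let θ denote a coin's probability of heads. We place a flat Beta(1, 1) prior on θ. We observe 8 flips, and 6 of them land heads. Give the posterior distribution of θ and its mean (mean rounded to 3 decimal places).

Posterior: Beta(7, 3); mean ≈ 0.700

The binomial likelihood is conjugate to the Beta prior: with 6 successes and 2 failures, the posterior is Beta(1+6, 1+2) = Beta(7, 3).
Posterior mean = α/(α+β) = 7/10 = 0.700.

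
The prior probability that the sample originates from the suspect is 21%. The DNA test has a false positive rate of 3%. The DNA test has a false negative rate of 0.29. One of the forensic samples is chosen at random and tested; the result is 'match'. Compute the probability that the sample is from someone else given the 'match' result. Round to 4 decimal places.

P(¬H | E) ≈ 0.1372

Write H for 'the sample originates from the suspect'. Prior odds H:¬H = 0.21/0.79 = 0.26582. For the 'match' outcome, the likelihood ratio is 0.71/0.03 = 23.667.
Posterior odds = 0.26582 × 23.667 = 6.2911, so P(H|E) = 6.2911/(1+6.2911) = 0.8628. Then P(¬H|E) = 1 − 0.8628 = 0.1372.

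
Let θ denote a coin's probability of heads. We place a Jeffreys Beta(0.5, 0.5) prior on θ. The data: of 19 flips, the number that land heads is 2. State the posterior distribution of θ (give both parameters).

Observing 2 successes and 17 failures updates Beta(0.5, 0.5) by adding the success and failure counts to the two shape parameters: α = 0.5+2 = 2.5, β = 0.5+17 = 17.5.

Posterior: Beta(2.5, 17.5)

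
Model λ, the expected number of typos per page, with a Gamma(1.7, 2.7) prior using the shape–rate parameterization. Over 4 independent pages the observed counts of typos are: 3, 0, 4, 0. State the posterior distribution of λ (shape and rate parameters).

Total count ∑xᵢ = 7 over n = 4 pages.
Gamma is conjugate to the Poisson likelihood: posterior is Gamma(shape = 1.7+7 = 8.7, rate = 2.7+4 = 6.7).

Posterior: Gamma(shape=8.7, rate=6.7)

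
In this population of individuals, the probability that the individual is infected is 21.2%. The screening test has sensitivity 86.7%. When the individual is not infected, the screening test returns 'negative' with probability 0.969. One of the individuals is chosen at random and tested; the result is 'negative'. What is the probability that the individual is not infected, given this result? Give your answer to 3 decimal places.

P(¬H | E) ≈ 0.964

Write H for 'the individual is infected'. Prior odds H:¬H = 0.212/0.788 = 0.26904. For the 'negative' outcome, the likelihood ratio is 0.133/0.969 = 0.13725.
Posterior odds = 0.26904 × 0.13725 = 0.036926, so P(H|E) = 0.036926/(1+0.036926) = 0.036. Then P(¬H|E) = 1 − 0.036 = 0.964.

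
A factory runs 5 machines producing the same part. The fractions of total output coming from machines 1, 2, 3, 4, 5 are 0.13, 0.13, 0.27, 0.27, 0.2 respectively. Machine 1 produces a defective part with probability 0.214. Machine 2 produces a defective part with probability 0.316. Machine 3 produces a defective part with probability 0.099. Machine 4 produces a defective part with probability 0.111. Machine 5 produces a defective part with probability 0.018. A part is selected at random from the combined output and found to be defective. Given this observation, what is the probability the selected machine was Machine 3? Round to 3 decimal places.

P(defective|M1) = 0.214; P(defective|M2) = 0.316; P(defective|M3) = 0.099; P(defective|M4) = 0.111; P(defective|M5) = 0.018.
Prior × likelihood for each source: 0.13·0.214=0.02782, 0.13·0.316=0.04108, 0.27·0.099=0.02673, 0.27·0.111=0.02997, 0.2·0.018=0.003600. Summing gives P(defective) = 0.12920.
P(Machine 3 | defective) = 0.02673 / 0.12920 = 0.207.

Posterior probability ≈ 0.207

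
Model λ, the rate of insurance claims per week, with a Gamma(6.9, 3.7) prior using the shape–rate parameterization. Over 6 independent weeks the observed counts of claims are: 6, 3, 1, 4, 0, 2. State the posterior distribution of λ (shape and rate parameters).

Posterior: Gamma(shape=22.9, rate=9.7)

Total count ∑xᵢ = 16 over n = 6 weeks.
Gamma is conjugate to the Poisson likelihood: posterior is Gamma(shape = 6.9+16 = 22.9, rate = 3.7+6 = 9.7).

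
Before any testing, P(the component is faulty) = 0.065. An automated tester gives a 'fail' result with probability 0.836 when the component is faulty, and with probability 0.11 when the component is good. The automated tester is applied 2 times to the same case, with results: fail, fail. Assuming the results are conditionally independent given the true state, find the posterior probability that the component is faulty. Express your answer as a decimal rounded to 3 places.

Posterior P(H) ≈ 0.801

Let H be the event that the component is faulty; start with P(H) = 0.065. P('fail'|H) = 0.836, P('fail'|¬H) = 0.11.
Update on result 1 ('fail'): P(H) ← 0.836·0.0650 / (0.836·0.0650 + 0.11·0.9350) = 0.054340/0.15719 = 0.3457.
Update on result 2 ('fail'): P(H) ← 0.836·0.3457 / (0.836·0.3457 + 0.11·0.6543) = 0.28900/0.36098 = 0.8006.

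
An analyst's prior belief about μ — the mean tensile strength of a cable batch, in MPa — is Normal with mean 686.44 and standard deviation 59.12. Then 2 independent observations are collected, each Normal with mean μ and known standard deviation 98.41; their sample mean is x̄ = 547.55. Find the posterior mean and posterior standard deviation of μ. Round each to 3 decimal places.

Posterior mean ≈ 628.215; posterior SD ≈ 45.055

With known σ, the Normal prior is conjugate. Weight on the data is w = (n/σ²)/(n/σ² + 1/τ₀²) = 0.00020651/(0.00020651+0.00028611) = 0.41921.
Posterior mean = w·x̄ + (1−w)·μ₀ = 0.41921·547.55 + 0.58079·686.44 = 628.215. Posterior variance = 1/(0.00020651+0.00028611) = 2029.95, so SD = 45.055.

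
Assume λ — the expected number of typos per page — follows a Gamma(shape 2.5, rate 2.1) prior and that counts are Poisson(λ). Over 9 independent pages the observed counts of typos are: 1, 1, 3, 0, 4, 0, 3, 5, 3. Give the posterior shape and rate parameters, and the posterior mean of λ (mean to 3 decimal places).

The Poisson likelihood adds the total count to the shape and the number of exposure periods to the rate. Here ∑xᵢ = 20 and n = 9, so shape 2.5→22.5 and rate 2.1→11.1.
E[λ | data] = 22.5/11.1 = 2.027.

Posterior: Gamma(shape=22.5, rate=11.1); mean ≈ 2.027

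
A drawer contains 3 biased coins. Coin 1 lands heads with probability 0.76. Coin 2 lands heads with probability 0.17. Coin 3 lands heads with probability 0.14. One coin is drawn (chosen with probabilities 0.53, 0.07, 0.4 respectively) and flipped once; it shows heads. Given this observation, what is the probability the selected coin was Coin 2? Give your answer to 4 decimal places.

Tabulate prior·likelihood by source: [1] prior 0.53, lik 0.76, product 0.4028; [2] prior 0.07, lik 0.17, product 0.01190; [3] prior 0.4, lik 0.14, product 0.05600.
Normalizing constant = 0.47070; the posterior for Coin 2 is its product over the sum, 0.01190/0.47070 = 0.0253.

Posterior probability ≈ 0.0253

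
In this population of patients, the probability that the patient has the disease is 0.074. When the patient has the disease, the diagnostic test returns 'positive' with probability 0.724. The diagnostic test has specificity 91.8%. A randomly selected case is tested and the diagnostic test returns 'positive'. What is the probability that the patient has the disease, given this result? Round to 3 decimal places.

P(H | E) ≈ 0.414

Write H for 'the patient has the disease'. Prior odds H:¬H = 0.074/0.926 = 0.079914. For the 'positive' outcome, the likelihood ratio is 0.724/0.082 = 8.8293.
Posterior odds = 0.079914 × 8.8293 = 0.70558, so P(H|E) = 0.70558/(1+0.70558) = 0.414.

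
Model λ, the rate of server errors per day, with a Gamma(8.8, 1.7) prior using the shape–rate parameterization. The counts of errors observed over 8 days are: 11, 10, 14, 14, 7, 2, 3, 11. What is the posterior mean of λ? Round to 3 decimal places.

The Poisson likelihood adds the total count to the shape and the number of exposure periods to the rate. Here ∑xᵢ = 72 and n = 8, so shape 8.8→80.8 and rate 1.7→9.7.
E[λ | data] = 80.8/9.7 = 8.330.

Posterior mean ≈ 8.330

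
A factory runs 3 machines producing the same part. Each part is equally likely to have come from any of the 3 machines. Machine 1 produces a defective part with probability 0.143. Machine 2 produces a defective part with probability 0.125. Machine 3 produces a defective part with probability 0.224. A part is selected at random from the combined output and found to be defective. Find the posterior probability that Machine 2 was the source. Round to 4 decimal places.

P(defective|M1) = 0.143; P(defective|M2) = 0.125; P(defective|M3) = 0.224.
Prior × likelihood for each source: 0.333333·0.143=0.04767, 0.333333·0.125=0.04167, 0.333333·0.224=0.07467. Summing gives P(defective) = 0.16400.
P(Machine 2 | defective) = 0.04167 / 0.16400 = 0.2541.

Posterior probability ≈ 0.2541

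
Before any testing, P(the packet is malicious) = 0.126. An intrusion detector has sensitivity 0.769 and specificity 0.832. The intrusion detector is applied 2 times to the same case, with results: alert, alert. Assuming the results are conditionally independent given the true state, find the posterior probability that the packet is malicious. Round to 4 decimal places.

Posterior P(H) ≈ 0.7513

Let H be the event that the packet is malicious; start with P(H) = 0.126. P('alert'|H) = 0.769, P('alert'|¬H) = 0.168.
Update on result 1 ('alert'): P(H) ← 0.769·0.1260 / (0.769·0.1260 + 0.168·0.8740) = 0.096894/0.24373 = 0.3976.
Update on result 2 ('alert'): P(H) ← 0.769·0.3976 / (0.769·0.3976 + 0.168·0.6024) = 0.30572/0.40693 = 0.7513.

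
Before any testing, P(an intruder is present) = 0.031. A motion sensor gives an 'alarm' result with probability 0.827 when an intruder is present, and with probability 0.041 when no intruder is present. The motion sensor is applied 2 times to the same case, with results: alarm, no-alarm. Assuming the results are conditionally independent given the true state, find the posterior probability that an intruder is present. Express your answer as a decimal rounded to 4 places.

Posterior P(H) ≈ 0.1043

With H the event that an intruder is present, the joint likelihood of the observed sequence is P(data|H) = 0.827·0.173 = 0.14307 and P(data|¬H) = 0.041·0.959 = 0.039319.
Bayes: P(H|data) = 0.031·0.14307 / (0.031·0.14307 + 0.969·0.039319) = 0.0044352/0.042535 = 0.1043.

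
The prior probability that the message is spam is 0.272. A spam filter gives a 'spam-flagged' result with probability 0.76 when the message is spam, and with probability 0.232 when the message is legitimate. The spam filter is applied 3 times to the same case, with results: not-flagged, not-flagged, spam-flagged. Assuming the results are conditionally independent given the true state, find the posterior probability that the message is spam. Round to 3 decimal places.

With H the event that the message is spam, the joint likelihood of the observed sequence is P(data|H) = 0.24·0.24·0.76 = 0.043776 and P(data|¬H) = 0.768·0.768·0.232 = 0.13684.
Bayes: P(H|data) = 0.272·0.043776 / (0.272·0.043776 + 0.728·0.13684) = 0.011907/0.11153 = 0.1068.

Posterior P(H) ≈ 0.107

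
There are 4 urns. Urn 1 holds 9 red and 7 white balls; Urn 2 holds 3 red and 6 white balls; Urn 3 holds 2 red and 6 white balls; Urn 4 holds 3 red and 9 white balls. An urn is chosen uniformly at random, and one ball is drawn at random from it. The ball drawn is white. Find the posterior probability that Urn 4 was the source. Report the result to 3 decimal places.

Tabulate prior·likelihood by source: [1] prior 0.25, lik 0.4375, product 0.1094; [2] prior 0.25, lik 0.6667, product 0.1667; [3] prior 0.25, lik 0.75, product 0.1875; [4] prior 0.25, lik 0.75, product 0.1875.
Normalizing constant = 0.65104; the posterior for Urn 4 is its product over the sum, 0.1875/0.65104 = 0.288.

Posterior probability ≈ 0.288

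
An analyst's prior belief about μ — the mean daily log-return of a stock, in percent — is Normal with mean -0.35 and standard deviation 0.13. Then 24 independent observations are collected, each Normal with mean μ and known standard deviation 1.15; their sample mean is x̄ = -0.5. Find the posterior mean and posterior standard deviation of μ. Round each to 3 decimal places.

Posterior mean ≈ -0.385; posterior SD ≈ 0.114

With known σ, the Normal prior is conjugate. Weight on the data is w = (n/σ²)/(n/σ² + 1/τ₀²) = 18.1474/(18.1474+59.1716) = 0.23471.
Posterior mean = w·x̄ + (1−w)·μ₀ = 0.23471·-0.5 + 0.76529·-0.35 = -0.385. Posterior variance = 1/(18.1474+59.1716) = 0.0129334, so SD = 0.114.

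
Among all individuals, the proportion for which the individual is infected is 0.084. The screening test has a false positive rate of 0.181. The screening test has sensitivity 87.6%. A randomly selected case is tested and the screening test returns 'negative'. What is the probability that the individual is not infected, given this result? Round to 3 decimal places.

Write H for 'the individual is infected'. Prior odds H:¬H = 0.084/0.916 = 0.091703. For the 'negative' outcome, the likelihood ratio is 0.124/0.819 = 0.15140.
Posterior odds = 0.091703 × 0.15140 = 0.013884, so P(H|E) = 0.013884/(1+0.013884) = 0.014. Then P(¬H|E) = 1 − 0.014 = 0.986.

P(¬H | E) ≈ 0.986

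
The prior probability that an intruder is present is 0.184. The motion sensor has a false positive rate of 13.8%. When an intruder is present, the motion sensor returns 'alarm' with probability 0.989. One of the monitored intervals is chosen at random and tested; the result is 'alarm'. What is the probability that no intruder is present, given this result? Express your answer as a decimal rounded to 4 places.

Let H be the event that an intruder is present. P(H) = 0.184, so P(¬H) = 0.816. With E the 'alarm' result, P(E|H) = 0.989 and P(E|¬H) = 0.138.
P(E) = 0.989·0.184 + 0.138·0.816 = 0.18198 + 0.11261 = 0.29458.
By Bayes' theorem, P(H|E) = 0.18198 / 0.29458 = 0.6177. Hence P(¬H|E) = 1 − 0.6177 = 0.3823.

P(¬H | E) ≈ 0.3823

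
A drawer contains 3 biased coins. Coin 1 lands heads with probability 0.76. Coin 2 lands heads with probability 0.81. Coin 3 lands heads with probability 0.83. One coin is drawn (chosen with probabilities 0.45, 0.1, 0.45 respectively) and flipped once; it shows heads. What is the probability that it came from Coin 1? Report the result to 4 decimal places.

Posterior probability ≈ 0.4294

Tabulate prior·likelihood by source: [1] prior 0.45, lik 0.76, product 0.3420; [2] prior 0.1, lik 0.81, product 0.08100; [3] prior 0.45, lik 0.83, product 0.3735.
Normalizing constant = 0.79650; the posterior for Coin 1 is its product over the sum, 0.3420/0.79650 = 0.4294.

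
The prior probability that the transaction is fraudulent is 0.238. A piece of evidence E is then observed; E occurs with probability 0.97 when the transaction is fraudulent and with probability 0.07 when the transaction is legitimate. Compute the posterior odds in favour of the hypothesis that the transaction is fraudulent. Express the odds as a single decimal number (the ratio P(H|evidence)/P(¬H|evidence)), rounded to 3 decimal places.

Posterior odds ≈ 4.328

Prior odds = 0.238/(1−0.238) = 0.31234.
Likelihood ratio for E = 0.97/0.07 = 13.857.
Posterior odds = prior odds × LR = 4.3281.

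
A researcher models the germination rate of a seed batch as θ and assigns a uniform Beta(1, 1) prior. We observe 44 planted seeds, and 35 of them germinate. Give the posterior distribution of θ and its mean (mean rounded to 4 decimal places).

Posterior: Beta(36, 10); mean ≈ 0.7826

Observing 35 successes and 9 failures updates Beta(1, 1) by adding the success and failure counts to the two shape parameters: α = 1+35 = 36, β = 1+9 = 10.
E[θ | data] = 36/(36+10) = 0.7826.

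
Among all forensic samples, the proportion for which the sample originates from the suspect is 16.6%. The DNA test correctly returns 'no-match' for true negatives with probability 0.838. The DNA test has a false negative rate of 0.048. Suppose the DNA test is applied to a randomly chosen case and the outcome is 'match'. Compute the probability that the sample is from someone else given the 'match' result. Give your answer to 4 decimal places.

Let H be the event that the sample originates from the suspect. P(H) = 0.166, so P(¬H) = 0.834. With E the 'match' result, P(E|H) = 0.952 and P(E|¬H) = 0.162.
P(E) = 0.952·0.166 + 0.162·0.834 = 0.15803 + 0.13511 = 0.29314.
By Bayes' theorem, P(H|E) = 0.15803 / 0.29314 = 0.5391. Hence P(¬H|E) = 1 − 0.5391 = 0.4609.

P(¬H | E) ≈ 0.4609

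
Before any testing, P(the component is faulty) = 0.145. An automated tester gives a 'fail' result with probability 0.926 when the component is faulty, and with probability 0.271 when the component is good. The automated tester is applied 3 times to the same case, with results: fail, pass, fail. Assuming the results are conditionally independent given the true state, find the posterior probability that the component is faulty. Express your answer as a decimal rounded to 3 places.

Let H be the event that the component is faulty; start with P(H) = 0.145. P('fail'|H) = 0.926, P('fail'|¬H) = 0.271.
Update on result 1 ('fail'): P(H) ← 0.926·0.1450 / (0.926·0.1450 + 0.271·0.8550) = 0.13427/0.36598 = 0.3669.
Update on result 2 ('pass'): P(H) ← 0.074·0.3669 / (0.074·0.3669 + 0.729·0.6331) = 0.027149/0.48869 = 0.0556.
Update on result 3 ('fail'): P(H) ← 0.926·0.0556 / (0.926·0.0556 + 0.271·0.9444) = 0.051444/0.30739 = 0.1674.

Posterior P(H) ≈ 0.167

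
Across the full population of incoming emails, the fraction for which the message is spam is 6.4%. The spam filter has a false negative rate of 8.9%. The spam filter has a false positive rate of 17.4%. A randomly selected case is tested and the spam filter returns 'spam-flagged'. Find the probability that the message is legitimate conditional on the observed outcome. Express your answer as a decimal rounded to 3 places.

Let H be the event that the message is spam. P(H) = 0.064, so P(¬H) = 0.936. With E the 'spam-flagged' result, P(E|H) = 0.911 and P(E|¬H) = 0.174.
P(E) = 0.911·0.064 + 0.174·0.936 = 0.058304 + 0.16286 = 0.22117.
By Bayes' theorem, P(H|E) = 0.058304 / 0.22117 = 0.264. Hence P(¬H|E) = 1 − 0.264 = 0.736.

P(¬H | E) ≈ 0.736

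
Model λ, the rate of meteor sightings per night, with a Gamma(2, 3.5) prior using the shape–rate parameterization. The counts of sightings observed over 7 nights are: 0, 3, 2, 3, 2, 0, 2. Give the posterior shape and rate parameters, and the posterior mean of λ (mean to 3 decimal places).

Posterior: Gamma(shape=14, rate=10.5); mean ≈ 1.333

The Poisson likelihood adds the total count to the shape and the number of exposure periods to the rate. Here ∑xᵢ = 12 and n = 7, so shape 2→14 and rate 3.5→10.5.
Posterior mean = shape/rate = 14/10.5 = 1.333.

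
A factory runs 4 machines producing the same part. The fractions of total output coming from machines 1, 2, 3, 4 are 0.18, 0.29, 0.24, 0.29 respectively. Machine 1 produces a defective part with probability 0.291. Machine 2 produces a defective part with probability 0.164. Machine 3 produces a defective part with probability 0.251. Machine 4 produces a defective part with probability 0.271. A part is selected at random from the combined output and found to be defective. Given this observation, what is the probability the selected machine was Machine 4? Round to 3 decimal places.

Tabulate prior·likelihood by source: [1] prior 0.18, lik 0.291, product 0.05238; [2] prior 0.29, lik 0.164, product 0.04756; [3] prior 0.24, lik 0.251, product 0.06024; [4] prior 0.29, lik 0.271, product 0.07859.
Normalizing constant = 0.23877; the posterior for Machine 4 is its product over the sum, 0.07859/0.23877 = 0.329.

Posterior probability ≈ 0.329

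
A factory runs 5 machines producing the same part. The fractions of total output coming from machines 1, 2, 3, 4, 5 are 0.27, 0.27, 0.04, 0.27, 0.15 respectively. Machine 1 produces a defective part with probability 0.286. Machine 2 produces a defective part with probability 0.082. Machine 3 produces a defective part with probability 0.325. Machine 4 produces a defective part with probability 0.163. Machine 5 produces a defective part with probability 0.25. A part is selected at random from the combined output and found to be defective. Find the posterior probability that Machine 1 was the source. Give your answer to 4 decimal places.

Posterior probability ≈ 0.3983

P(defective|M1) = 0.286; P(defective|M2) = 0.082; P(defective|M3) = 0.325; P(defective|M4) = 0.163; P(defective|M5) = 0.25.
Prior × likelihood for each source: 0.27·0.286=0.07722, 0.27·0.082=0.02214, 0.04·0.325=0.01300, 0.27·0.163=0.04401, 0.15·0.25=0.03750. Summing gives P(defective) = 0.19387.
P(Machine 1 | defective) = 0.07722 / 0.19387 = 0.3983.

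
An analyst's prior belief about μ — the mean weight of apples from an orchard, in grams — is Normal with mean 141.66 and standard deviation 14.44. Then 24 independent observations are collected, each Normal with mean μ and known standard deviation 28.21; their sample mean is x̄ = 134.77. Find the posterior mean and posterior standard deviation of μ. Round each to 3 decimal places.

With known σ, the Normal prior is conjugate. Weight on the data is w = (n/σ²)/(n/σ² + 1/τ₀²) = 0.0301582/(0.0301582+0.00479585) = 0.86280.
Posterior mean = w·x̄ + (1−w)·μ₀ = 0.86280·134.77 + 0.13720·141.66 = 135.715. Posterior variance = 1/(0.0301582+0.00479585) = 28.6090, so SD = 5.349.

Posterior mean ≈ 135.715; posterior SD ≈ 5.349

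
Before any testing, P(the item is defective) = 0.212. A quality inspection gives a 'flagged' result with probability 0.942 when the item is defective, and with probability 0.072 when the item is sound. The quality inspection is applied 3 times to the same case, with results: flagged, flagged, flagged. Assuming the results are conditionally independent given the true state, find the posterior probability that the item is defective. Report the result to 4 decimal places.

Let H be the event that the item is defective; start with P(H) = 0.212. P('flagged'|H) = 0.942, P('flagged'|¬H) = 0.072.
Update on result 1 ('flagged'): P(H) ← 0.942·0.2120 / (0.942·0.2120 + 0.072·0.7880) = 0.19970/0.25644 = 0.7788.
Update on result 2 ('flagged'): P(H) ← 0.942·0.7788 / (0.942·0.7788 + 0.072·0.2212) = 0.73359/0.74952 = 0.9787.
Update on result 3 ('flagged'): P(H) ← 0.942·0.9787 / (0.942·0.9787 + 0.072·0.0213) = 0.92198/0.92351 = 0.9983.

Posterior P(H) ≈ 0.9983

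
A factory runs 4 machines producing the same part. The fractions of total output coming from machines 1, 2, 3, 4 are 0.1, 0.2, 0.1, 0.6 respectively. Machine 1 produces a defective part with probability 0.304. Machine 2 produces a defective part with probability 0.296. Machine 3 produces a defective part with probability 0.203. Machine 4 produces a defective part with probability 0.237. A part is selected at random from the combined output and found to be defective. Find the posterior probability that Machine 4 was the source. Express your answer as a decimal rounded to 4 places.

P(defective|M1) = 0.304; P(defective|M2) = 0.296; P(defective|M3) = 0.203; P(defective|M4) = 0.237.
Prior × likelihood for each source: 0.1·0.304=0.03040, 0.2·0.296=0.05920, 0.1·0.203=0.02030, 0.6·0.237=0.1422. Summing gives P(defective) = 0.25210.
P(Machine 4 | defective) = 0.1422 / 0.25210 = 0.5641.

Posterior probability ≈ 0.5641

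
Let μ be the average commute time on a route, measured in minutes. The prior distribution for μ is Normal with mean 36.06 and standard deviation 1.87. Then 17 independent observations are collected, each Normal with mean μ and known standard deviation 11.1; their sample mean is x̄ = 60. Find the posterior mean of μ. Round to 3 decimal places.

With known σ, the Normal prior is conjugate. Weight on the data is w = (n/σ²)/(n/σ² + 1/τ₀²) = 0.137976/(0.137976+0.285968) = 0.32546.
Posterior mean = w·x̄ + (1−w)·μ₀ = 0.32546·60 + 0.67454·36.06 = 43.851.

Posterior mean ≈ 43.851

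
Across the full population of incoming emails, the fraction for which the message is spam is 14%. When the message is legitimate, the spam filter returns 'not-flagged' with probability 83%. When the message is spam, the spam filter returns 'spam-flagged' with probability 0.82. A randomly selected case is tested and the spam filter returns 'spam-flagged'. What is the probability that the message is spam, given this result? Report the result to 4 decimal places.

P(H | E) ≈ 0.4398

Write H for 'the message is spam'. Prior odds H:¬H = 0.14/0.86 = 0.16279. For the 'spam-flagged' outcome, the likelihood ratio is 0.82/0.17 = 4.8235.
Posterior odds = 0.16279 × 4.8235 = 0.78523, so P(H|E) = 0.78523/(1+0.78523) = 0.4398.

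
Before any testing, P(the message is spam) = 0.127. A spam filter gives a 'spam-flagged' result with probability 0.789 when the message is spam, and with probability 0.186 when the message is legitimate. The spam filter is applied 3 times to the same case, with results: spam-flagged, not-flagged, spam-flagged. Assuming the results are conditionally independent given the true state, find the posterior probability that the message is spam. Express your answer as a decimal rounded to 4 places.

Posterior P(H) ≈ 0.4042

With H the event that the message is spam, the joint likelihood of the observed sequence is P(data|H) = 0.789·0.211·0.789 = 0.13135 and P(data|¬H) = 0.186·0.814·0.186 = 0.028161.
Bayes: P(H|data) = 0.127·0.13135 / (0.127·0.13135 + 0.873·0.028161) = 0.016682/0.041266 = 0.4042.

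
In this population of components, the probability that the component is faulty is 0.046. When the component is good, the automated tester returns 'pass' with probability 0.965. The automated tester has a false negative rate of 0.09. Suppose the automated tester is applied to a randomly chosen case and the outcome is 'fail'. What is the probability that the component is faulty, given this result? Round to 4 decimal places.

P(H | E) ≈ 0.5563

Let H be the event that the component is faulty. P(H) = 0.046, so P(¬H) = 0.954. With E the 'fail' result, P(E|H) = 0.91 and P(E|¬H) = 0.035.
P(E) = 0.91·0.046 + 0.035·0.954 = 0.041860 + 0.033390 = 0.075250.
By Bayes' theorem, P(H|E) = 0.041860 / 0.075250 = 0.5563.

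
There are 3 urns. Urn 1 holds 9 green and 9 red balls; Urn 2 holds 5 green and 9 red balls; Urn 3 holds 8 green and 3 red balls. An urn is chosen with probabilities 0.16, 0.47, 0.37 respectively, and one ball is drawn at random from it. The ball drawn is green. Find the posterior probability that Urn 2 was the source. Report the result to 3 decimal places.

Tabulate prior·likelihood by source: [1] prior 0.16, lik 0.5, product 0.08000; [2] prior 0.47, lik 0.3571, product 0.1679; [3] prior 0.37, lik 0.7273, product 0.2691.
Normalizing constant = 0.51695; the posterior for Urn 2 is its product over the sum, 0.1679/0.51695 = 0.325.

Posterior probability ≈ 0.325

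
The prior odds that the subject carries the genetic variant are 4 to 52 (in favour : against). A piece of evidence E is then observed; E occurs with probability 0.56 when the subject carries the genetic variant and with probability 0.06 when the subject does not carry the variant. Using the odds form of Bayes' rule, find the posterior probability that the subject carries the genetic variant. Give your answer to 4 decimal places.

Posterior probability ≈ 0.4179

Prior odds = 4/52 = 0.076923. In log-odds, ln(0.076923) = -2.5649.
Add log likelihood ratio: ln(9.3333) = 2.2336.
Posterior log-odds = -0.33136, so posterior odds = exp(-0.33136) = 0.71795. Converting, P(H|E) = 0.71795/1.7179 = 0.4179.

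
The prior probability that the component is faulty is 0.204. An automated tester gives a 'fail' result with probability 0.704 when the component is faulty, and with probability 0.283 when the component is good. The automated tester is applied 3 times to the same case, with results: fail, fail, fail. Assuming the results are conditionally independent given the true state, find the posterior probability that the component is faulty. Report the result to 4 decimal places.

With H the event that the component is faulty, the joint likelihood of the observed sequence is P(data|H) = 0.704·0.704·0.704 = 0.34891 and P(data|¬H) = 0.283·0.283·0.283 = 0.022665.
Bayes: P(H|data) = 0.204·0.34891 / (0.204·0.34891 + 0.796·0.022665) = 0.071178/0.089220 = 0.7978.

Posterior P(H) ≈ 0.7978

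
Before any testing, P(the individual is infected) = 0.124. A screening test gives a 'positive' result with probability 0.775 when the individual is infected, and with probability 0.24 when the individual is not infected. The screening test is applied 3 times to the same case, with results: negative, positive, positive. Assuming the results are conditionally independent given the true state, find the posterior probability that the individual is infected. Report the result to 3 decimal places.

Posterior P(H) ≈ 0.304

With H the event that the individual is infected, the joint likelihood of the observed sequence is P(data|H) = 0.225·0.775·0.775 = 0.13514 and P(data|¬H) = 0.76·0.24·0.24 = 0.043776.
Bayes: P(H|data) = 0.124·0.13514 / (0.124·0.13514 + 0.876·0.043776) = 0.016757/0.055105 = 0.3041.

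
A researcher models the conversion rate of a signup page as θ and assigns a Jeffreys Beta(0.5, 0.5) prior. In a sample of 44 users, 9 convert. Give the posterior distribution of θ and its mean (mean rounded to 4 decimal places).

Observing 9 successes and 35 failures updates Beta(0.5, 0.5) by adding the success and failure counts to the two shape parameters: α = 0.5+9 = 9.5, β = 0.5+35 = 35.5.
E[θ | data] = 9.5/(9.5+35.5) = 0.2111.

Posterior: Beta(9.5, 35.5); mean ≈ 0.2111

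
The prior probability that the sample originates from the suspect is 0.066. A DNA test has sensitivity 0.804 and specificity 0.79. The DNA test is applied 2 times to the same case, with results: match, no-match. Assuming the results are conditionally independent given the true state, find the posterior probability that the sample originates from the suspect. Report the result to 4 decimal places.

With H the event that the sample originates from the suspect, the joint likelihood of the observed sequence is P(data|H) = 0.804·0.196 = 0.15758 and P(data|¬H) = 0.21·0.79 = 0.16590.
Bayes: P(H|data) = 0.066·0.15758 / (0.066·0.15758 + 0.934·0.16590) = 0.010401/0.16535 = 0.0629.

Posterior P(H) ≈ 0.0629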